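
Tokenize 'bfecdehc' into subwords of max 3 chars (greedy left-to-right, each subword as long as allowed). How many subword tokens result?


'bfecdehc' has 8 characters.
Chunking with max size 3:
  Chunk 1: 'bfe' (positions 0-2)
  Chunk 2: 'cde' (positions 3-5)
  Chunk 3: 'hc' (positions 6-7)
Total chunks: ceil(8 / 3) = 3

3


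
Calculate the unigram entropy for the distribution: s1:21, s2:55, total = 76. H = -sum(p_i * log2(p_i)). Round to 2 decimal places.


Computing entropy H = -sum(p_i * log2(p_i)):
  s1: p = 21/76 = 0.2763, -p*log2(p) = 0.5127
  s2: p = 55/76 = 0.7237, -p*log2(p) = 0.3376
H = sum of terms = 0.8503
Rounded to 2 decimals: 0.85

0.85


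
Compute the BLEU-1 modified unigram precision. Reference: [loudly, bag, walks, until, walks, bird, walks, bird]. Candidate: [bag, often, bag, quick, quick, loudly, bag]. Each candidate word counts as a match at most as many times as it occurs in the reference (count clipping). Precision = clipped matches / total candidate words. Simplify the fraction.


Reference word counts: {'bag': 1, 'bird': 2, 'loudly': 1, 'until': 1, 'walks': 3}
Checking each candidate word (with clipping):
  'bag' -> in reference (ref count 1, used 1/1) -> match (matches: 1)
  'often' -> not in reference -> no match (matches: 1)
  'bag' -> ref count 1 already used up (1/1) -> clipped, no match (matches: 1)
  'quick' -> not in reference -> no match (matches: 1)
  'quick' -> not in reference -> no match (matches: 1)
  'loudly' -> in reference (ref count 1, used 1/1) -> match (matches: 2)
  'bag' -> ref count 1 already used up (1/1) -> clipped, no match (matches: 2)
Clipped matches: 2, Candidate length: 7
Precision = 2/7

2/7


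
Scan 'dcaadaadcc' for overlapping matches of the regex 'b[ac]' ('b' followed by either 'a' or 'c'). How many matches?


Pattern: b[ac] means 'b' followed by either 'a' or 'c'.
Scanning 'dcaadaadcc' position-by-position:
  Pos 0: window 'dc' -> no
  Pos 1: window 'ca' -> no
  Pos 2: window 'aa' -> no
  Pos 3: window 'ad' -> no
  Pos 4: window 'da' -> no
  Pos 5: window 'aa' -> no
  Pos 6: window 'ad' -> no
  Pos 7: window 'dc' -> no
  Pos 8: window 'cc' -> no
  Pos 9: window 'c' -> no
Total matches: 0

0


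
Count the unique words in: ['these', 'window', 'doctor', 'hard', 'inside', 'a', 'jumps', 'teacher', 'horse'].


Listing all tokens and tracking unique types:
  Token 1: 'these' -> NEW (unique so far: 1)
  Token 2: 'window' -> NEW (unique so far: 2)
  Token 3: 'doctor' -> NEW (unique so far: 3)
  Token 4: 'hard' -> NEW (unique so far: 4)
  Token 5: 'inside' -> NEW (unique so far: 5)
  Token 6: 'a' -> NEW (unique so far: 6)
  Token 7: 'jumps' -> NEW (unique so far: 7)
  Token 8: 'teacher' -> NEW (unique so far: 8)
  Token 9: 'horse' -> NEW (unique so far: 9)
Unique types: ('a', 'doctor', 'hard', 'horse', 'inside', 'jumps', 'teacher', 'these', 'window')
Vocabulary size: 9

9


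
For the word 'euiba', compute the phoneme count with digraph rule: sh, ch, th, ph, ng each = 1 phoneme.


Parsing 'euiba' greedily, digraphs first:
  'e' -> vowel phoneme (phonemes so far: 1)
  'u' -> vowel phoneme (phonemes so far: 2)
  'i' -> vowel phoneme (phonemes so far: 3)
  'b' -> consonant phoneme (phonemes so far: 4)
  'a' -> vowel phoneme (phonemes so far: 5)
Total phonemes: 5

5


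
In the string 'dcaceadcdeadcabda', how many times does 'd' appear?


Scanning 'dcaceadcdeadcabda' for 'd':
  Position 0: 'd' -> MATCH (count: 1)
  Position 6: 'd' -> MATCH (count: 2)
  Position 8: 'd' -> MATCH (count: 3)
  Position 11: 'd' -> MATCH (count: 4)
  Position 15: 'd' -> MATCH (count: 5)
Total occurrences of 'd': 5

5


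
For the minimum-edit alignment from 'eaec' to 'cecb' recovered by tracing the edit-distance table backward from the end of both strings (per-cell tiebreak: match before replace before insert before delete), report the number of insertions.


Edit distance = 3. Backtracking from cell (4, 4) with preference match > replace > insert > delete,
then listing the resulting alignment 'eaec' -> 'cecb' left to right:
  Step 1: delete 'e'
  Step 2: replace a->c
  Step 3: keep 'e'
  Step 4: keep 'c'
  Step 5: insert 'b' [insertion #1]
Total insertions: 1

1


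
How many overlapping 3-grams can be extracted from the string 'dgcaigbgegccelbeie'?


String 'dgcaigbgegccelbeie' has length L = 18.
Number of overlapping n-grams = L - n + 1
Substituting: 18 - 3 + 1 = 16

16


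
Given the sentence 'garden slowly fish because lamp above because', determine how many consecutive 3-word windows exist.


Word trigrams from [7] words:
  Trigram 1: (garden slowly fish)
  Trigram 2: (slowly fish because)
  Trigram 3: (fish because lamp)
  Trigram 4: (because lamp above)
  Trigram 5: (lamp above because)
Total word trigrams: 7 - 2 = 5

5


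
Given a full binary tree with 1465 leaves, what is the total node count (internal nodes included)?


Leaf nodes (terminals): 1465
Internal nodes = n - 1 = 1465 - 1 = 1464
Total = leaves + internal = 1465 + 1464 = 2929

2929


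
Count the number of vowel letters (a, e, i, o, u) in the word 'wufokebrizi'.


Scanning each character of 'wufokebrizi':
  Position 1: 'w' -> consonant (running count: 0)
  Position 2: 'u' -> vowel (running count: 1)
  Position 3: 'f' -> consonant (running count: 1)
  Position 4: 'o' -> vowel (running count: 2)
  Position 5: 'k' -> consonant (running count: 2)
  Position 6: 'e' -> vowel (running count: 3)
  Position 7: 'b' -> consonant (running count: 3)
  Position 8: 'r' -> consonant (running count: 3)
  Position 9: 'i' -> vowel (running count: 4)
  Position 10: 'z' -> consonant (running count: 4)
  Position 11: 'i' -> vowel (running count: 5)
Total vowels: 5

5


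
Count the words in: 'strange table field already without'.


Counting words by splitting on spaces:
  Word 1: 'strange'
  Word 2: 'table'
  Word 3: 'field'
  Word 4: 'already'
  Word 5: 'without'
Total words: 5

5


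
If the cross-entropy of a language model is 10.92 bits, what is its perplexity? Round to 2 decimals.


Perplexity formula: PP = 2^H
H = 10.92
PP = 2^10.92
Decompose: 2^10.92 = 2^10 * 2^0.92
2^10 = 1024, 2^0.92 ~ 1.8921153
PP ~ 1024 * 1.8921153 = 1937.5260672
Rounded to 2 decimals: 1937.53

1937.53


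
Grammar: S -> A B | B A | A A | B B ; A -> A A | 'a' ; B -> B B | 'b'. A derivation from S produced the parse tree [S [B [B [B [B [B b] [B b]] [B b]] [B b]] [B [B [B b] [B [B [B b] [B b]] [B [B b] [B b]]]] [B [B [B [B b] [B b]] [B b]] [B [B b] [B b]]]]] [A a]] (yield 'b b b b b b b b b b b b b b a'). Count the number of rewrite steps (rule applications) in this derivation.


Every bracketed nonterminal node [X ...] in the tree is produced by exactly one rule application.
Reading the tree off as a leftmost derivation:
  Step 1: S  =>  B A   (applied S -> B A)
  Step 2: B A  =>  B B A   (applied B -> B B)
  Step 3: B B A  =>  B B B A   (applied B -> B B)
  Step 4: B B B A  =>  B B B B A   (applied B -> B B)
  Step 5: B B B B A  =>  B B B B B A   (applied B -> B B)
  Step 6: B B B B B A  =>  b B B B B A   (applied B -> b)
  Step 7: b B B B B A  =>  b b B B B A   (applied B -> b)
  Step 8: b b B B B A  =>  b b b B B A   (applied B -> b)
  Step 9: b b b B B A  =>  b b b b B A   (applied B -> b)
  Step 10: b b b b B A  =>  b b b b B B A   (applied B -> B B)
  Step 11: b b b b B B A  =>  b b b b B B B A   (applied B -> B B)
  Step 12: b b b b B B B A  =>  b b b b b B B A   (applied B -> b)
  Step 13: b b b b b B B A  =>  b b b b b B B B A   (applied B -> B B)
  Step 14: b b b b b B B B A  =>  b b b b b B B B B A   (applied B -> B B)
  Step 15: b b b b b B B B B A  =>  b b b b b b B B B A   (applied B -> b)
  Step 16: b b b b b b B B B A  =>  b b b b b b b B B A   (applied B -> b)
  Step 17: b b b b b b b B B A  =>  b b b b b b b B B B A   (applied B -> B B)
  Step 18: b b b b b b b B B B A  =>  b b b b b b b b B B A   (applied B -> b)
  Step 19: b b b b b b b b B B A  =>  b b b b b b b b b B A   (applied B -> b)
  Step 20: b b b b b b b b b B A  =>  b b b b b b b b b B B A   (applied B -> B B)
  Step 21: b b b b b b b b b B B A  =>  b b b b b b b b b B B B A   (applied B -> B B)
  Step 22: b b b b b b b b b B B B A  =>  b b b b b b b b b B B B B A   (applied B -> B B)
  Step 23: b b b b b b b b b B B B B A  =>  b b b b b b b b b b B B B A   (applied B -> b)
  Step 24: b b b b b b b b b b B B B A  =>  b b b b b b b b b b b B B A   (applied B -> b)
  Step 25: b b b b b b b b b b b B B A  =>  b b b b b b b b b b b b B A   (applied B -> b)
  Step 26: b b b b b b b b b b b b B A  =>  b b b b b b b b b b b b B B A   (applied B -> B B)
  Step 27: b b b b b b b b b b b b B B A  =>  b b b b b b b b b b b b b B A   (applied B -> b)
  Step 28: b b b b b b b b b b b b b B A  =>  b b b b b b b b b b b b b b A   (applied B -> b)
  Step 29: b b b b b b b b b b b b b b A  =>  b b b b b b b b b b b b b b a   (applied A -> a)
Final yield: b b b b b b b b b b b b b b a
Total rewrite steps: 29

29


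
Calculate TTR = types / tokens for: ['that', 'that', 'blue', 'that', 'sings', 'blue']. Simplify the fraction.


Tokens: 6
Unique types: ('blue', 'sings', 'that') = 3
TTR = 3/6
Simplify: divide both by 3 -> 1/2
TTR = 1/2

1/2


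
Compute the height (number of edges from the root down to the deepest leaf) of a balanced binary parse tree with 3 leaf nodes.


In a balanced binary tree with n leaves the deepest leaf is ceil(log2(n)) edges below the root.
log2(3) = 1.5850
ceil(1.5850) = 2
height (edges) = 2

2


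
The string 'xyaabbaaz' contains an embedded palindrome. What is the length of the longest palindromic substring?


Scanning 'xyaabbaaz' for palindromic substrings.
Substring at positions 2-7: 'aabbaa'.
Check: reverse('aabbaa') = 'aabbaa' -> palindrome confirmed.
Neighbouring characters ('y' / 'z') break symmetry, so it cannot extend further.
No longer palindromic substring exists; longest length = 6

6


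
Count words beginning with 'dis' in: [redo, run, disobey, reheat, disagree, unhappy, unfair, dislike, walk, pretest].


Checking each word for prefix 'dis':
  'redo' -> no (count: 0)
  'run' -> no (count: 0)
  'disobey' -> YES, starts with 'dis' (count: 1)
  'reheat' -> no (count: 1)
  'disagree' -> YES, starts with 'dis' (count: 2)
  'unhappy' -> no (count: 2)
  'unfair' -> no (count: 2)
  'dislike' -> YES, starts with 'dis' (count: 3)
  'walk' -> no (count: 3)
  'pretest' -> no (count: 3)
Total with prefix 'dis': 3

3


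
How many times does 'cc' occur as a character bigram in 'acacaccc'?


Scanning 'acacaccc' for bigram 'cc':
  Position 0: 'ac' -> no
  Position 1: 'ca' -> no
  Position 2: 'ac' -> no
  Position 3: 'ca' -> no
  Position 4: 'ac' -> no
  Position 5: 'cc' -> MATCH
  Position 6: 'cc' -> MATCH
Total matches: 2

2


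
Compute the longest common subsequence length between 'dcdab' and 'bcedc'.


DP table for LCS of 'dcdab' and 'bcedc':
       b  c  e  d  c
    0  0  0  0  0  0
  d 0  0  0  0  1  1
  c 0  0  1  1  1  2
  d 0  0  1  1  2  2
  a 0  0  1  1  2  2
  b 0  1  1  1  2  2
LCS: 'dc'
LCS length = 2

2


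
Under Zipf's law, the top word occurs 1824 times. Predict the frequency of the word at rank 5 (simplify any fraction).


Zipf's law: freq(rank) = f1 / rank
f1 = 1824, rank = 5
freq = 1824 / 5
GCD(1824, 5) = 1
Simplified: 1824/5

1824/5


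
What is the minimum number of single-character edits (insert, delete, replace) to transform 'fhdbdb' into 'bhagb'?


Building DP table for s1='fhdbdb' (len 6) and s2='bhagb' (len 5):
       b  h  a  g  b
    0  1  2  3  4  5
  f 1  1  2  3  4  5
  h 2  2  1  2  3  4
  d 3  3  2  2  3  4
  b 4  3  3  3  3  3
  d 5  4  4  4  4  4
  b 6  5  5  5  5  4
Edit distance = dp[6][5] = 4

4


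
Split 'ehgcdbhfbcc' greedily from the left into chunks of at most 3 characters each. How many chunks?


'ehgcdbhfbcc' has 11 characters.
Chunking with max size 3:
  Chunk 1: 'ehg' (positions 0-2)
  Chunk 2: 'cdb' (positions 3-5)
  Chunk 3: 'hfb' (positions 6-8)
  Chunk 4: 'cc' (positions 9-10)
Total chunks: ceil(11 / 3) = 4

4


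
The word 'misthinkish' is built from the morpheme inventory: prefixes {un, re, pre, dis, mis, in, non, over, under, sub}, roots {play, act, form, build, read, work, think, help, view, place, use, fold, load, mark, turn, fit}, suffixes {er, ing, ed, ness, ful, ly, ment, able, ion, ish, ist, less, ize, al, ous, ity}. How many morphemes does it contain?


Segmenting 'misthinkish' against the inventory:
  'mis' -> prefix (morpheme 1)
  'think' -> root (morpheme 2)
  'ish' -> suffix (morpheme 3)
Total morphemes: 3

3


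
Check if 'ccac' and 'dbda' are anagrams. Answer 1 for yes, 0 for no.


Sort characters of 'ccac': 'accc'
Sort characters of 'dbda': 'abdd'
Sorted forms differ -> they are NOT anagrams
Result: 0

0


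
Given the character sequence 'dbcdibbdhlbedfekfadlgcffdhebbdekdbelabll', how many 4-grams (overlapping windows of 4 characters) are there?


String 'dbcdibbdhlbedfekfadlgcffdhebbdekdbelabll' has length L = 40.
Number of overlapping n-grams = L - n + 1
Substituting: 40 - 4 + 1 = 37

37


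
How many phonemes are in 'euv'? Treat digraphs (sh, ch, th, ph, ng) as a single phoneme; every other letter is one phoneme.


Parsing 'euv' greedily, digraphs first:
  'e' -> vowel phoneme (phonemes so far: 1)
  'u' -> vowel phoneme (phonemes so far: 2)
  'v' -> consonant phoneme (phonemes so far: 3)
Total phonemes: 3

3


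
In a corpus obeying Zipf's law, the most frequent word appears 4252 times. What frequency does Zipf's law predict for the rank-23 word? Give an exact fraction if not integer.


Zipf's law: freq(rank) = f1 / rank
f1 = 4252, rank = 23
freq = 4252 / 23
GCD(4252, 23) = 1
Simplified: 4252/23

4252/23


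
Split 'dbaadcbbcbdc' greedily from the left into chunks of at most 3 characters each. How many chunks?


'dbaadcbbcbdc' has 12 characters.
Chunking with max size 3:
  Chunk 1: 'dba' (positions 0-2)
  Chunk 2: 'adc' (positions 3-5)
  Chunk 3: 'bbc' (positions 6-8)
  Chunk 4: 'bdc' (positions 9-11)
Total chunks: ceil(12 / 3) = 4

4


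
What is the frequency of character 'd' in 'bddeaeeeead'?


Scanning 'bddeaeeeead' for 'd':
  Position 1: 'd' -> MATCH (count: 1)
  Position 2: 'd' -> MATCH (count: 2)
  Position 10: 'd' -> MATCH (count: 3)
Total occurrences of 'd': 3

3


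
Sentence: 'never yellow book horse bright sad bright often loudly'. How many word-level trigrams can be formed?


Word trigrams from [9] words:
  Trigram 1: (never yellow book)
  Trigram 2: (yellow book horse)
  Trigram 3: (book horse bright)
  Trigram 4: (horse bright sad)
  Trigram 5: (bright sad bright)
  Trigram 6: (sad bright often)
  Trigram 7: (bright often loudly)
Total word trigrams: 9 - 2 = 7

7


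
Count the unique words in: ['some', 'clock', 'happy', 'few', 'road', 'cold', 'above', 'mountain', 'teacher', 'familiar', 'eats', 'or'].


Listing all tokens and tracking unique types:
  Token 1: 'some' -> NEW (unique so far: 1)
  Token 2: 'clock' -> NEW (unique so far: 2)
  Token 3: 'happy' -> NEW (unique so far: 3)
  Token 4: 'few' -> NEW (unique so far: 4)
  Token 5: 'road' -> NEW (unique so far: 5)
  Token 6: 'cold' -> NEW (unique so far: 6)
  Token 7: 'above' -> NEW (unique so far: 7)
  Token 8: 'mountain' -> NEW (unique so far: 8)
  Token 9: 'teacher' -> NEW (unique so far: 9)
  Token 10: 'familiar' -> NEW (unique so far: 10)
  Token 11: 'eats' -> NEW (unique so far: 11)
  Token 12: 'or' -> NEW (unique so far: 12)
Unique types: ('above', 'clock', 'cold', 'eats', 'familiar', 'few', 'happy', 'mountain', 'or', 'road', 'some', 'teacher')
Vocabulary size: 12

12


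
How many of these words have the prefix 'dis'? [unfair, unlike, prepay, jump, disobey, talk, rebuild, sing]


Checking each word for prefix 'dis':
  'unfair' -> no (count: 0)
  'unlike' -> no (count: 0)
  'prepay' -> no (count: 0)
  'jump' -> no (count: 0)
  'disobey' -> YES, starts with 'dis' (count: 1)
  'talk' -> no (count: 1)
  'rebuild' -> no (count: 1)
  'sing' -> no (count: 1)
Total with prefix 'dis': 1

1


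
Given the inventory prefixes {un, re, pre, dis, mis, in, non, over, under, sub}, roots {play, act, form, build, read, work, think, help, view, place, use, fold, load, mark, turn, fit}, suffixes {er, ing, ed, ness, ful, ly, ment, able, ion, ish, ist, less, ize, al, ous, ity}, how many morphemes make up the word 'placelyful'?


Segmenting 'placelyful' against the inventory:
  'place' -> root (morpheme 1)
  'ly' -> suffix (morpheme 2)
  'ful' -> suffix (morpheme 3)
Total morphemes: 3

3


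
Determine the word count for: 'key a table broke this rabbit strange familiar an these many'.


Counting words by splitting on spaces:
  Word 1: 'key'
  Word 2: 'a'
  Word 3: 'table'
  Word 4: 'broke'
  Word 5: 'this'
  Word 6: 'rabbit'
  Word 7: 'strange'
  Word 8: 'familiar'
  Word 9: 'an'
  Word 10: 'these'
  Word 11: 'many'
Total words: 11

11


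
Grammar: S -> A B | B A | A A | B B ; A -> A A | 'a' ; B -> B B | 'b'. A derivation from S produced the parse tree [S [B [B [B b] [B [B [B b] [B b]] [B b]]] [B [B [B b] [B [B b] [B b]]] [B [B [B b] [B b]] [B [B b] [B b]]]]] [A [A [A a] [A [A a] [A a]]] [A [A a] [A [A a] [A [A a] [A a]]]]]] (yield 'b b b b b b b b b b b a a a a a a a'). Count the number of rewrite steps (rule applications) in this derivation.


Every bracketed nonterminal node [X ...] in the tree is produced by exactly one rule application.
Reading the tree off as a leftmost derivation:
  Step 1: S  =>  B A   (applied S -> B A)
  Step 2: B A  =>  B B A   (applied B -> B B)
  Step 3: B B A  =>  B B B A   (applied B -> B B)
  Step 4: B B B A  =>  b B B A   (applied B -> b)
  Step 5: b B B A  =>  b B B B A   (applied B -> B B)
  Step 6: b B B B A  =>  b B B B B A   (applied B -> B B)
  Step 7: b B B B B A  =>  b b B B B A   (applied B -> b)
  Step 8: b b B B B A  =>  b b b B B A   (applied B -> b)
  Step 9: b b b B B A  =>  b b b b B A   (applied B -> b)
  Step 10: b b b b B A  =>  b b b b B B A   (applied B -> B B)
  Step 11: b b b b B B A  =>  b b b b B B B A   (applied B -> B B)
  Step 12: b b b b B B B A  =>  b b b b b B B A   (applied B -> b)
  Step 13: b b b b b B B A  =>  b b b b b B B B A   (applied B -> B B)
  Step 14: b b b b b B B B A  =>  b b b b b b B B A   (applied B -> b)
  Step 15: b b b b b b B B A  =>  b b b b b b b B A   (applied B -> b)
  Step 16: b b b b b b b B A  =>  b b b b b b b B B A   (applied B -> B B)
  Step 17: b b b b b b b B B A  =>  b b b b b b b B B B A   (applied B -> B B)
  Step 18: b b b b b b b B B B A  =>  b b b b b b b b B B A   (applied B -> b)
  Step 19: b b b b b b b b B B A  =>  b b b b b b b b b B A   (applied B -> b)
  Step 20: b b b b b b b b b B A  =>  b b b b b b b b b B B A   (applied B -> B B)
  Step 21: b b b b b b b b b B B A  =>  b b b b b b b b b b B A   (applied B -> b)
  Step 22: b b b b b b b b b b B A  =>  b b b b b b b b b b b A   (applied B -> b)
  Step 23: b b b b b b b b b b b A  =>  b b b b b b b b b b b A A   (applied A -> A A)
  Step 24: b b b b b b b b b b b A A  =>  b b b b b b b b b b b A A A   (applied A -> A A)
  Step 25: b b b b b b b b b b b A A A  =>  b b b b b b b b b b b a A A   (applied A -> a)
  Step 26: b b b b b b b b b b b a A A  =>  b b b b b b b b b b b a A A A   (applied A -> A A)
  Step 27: b b b b b b b b b b b a A A A  =>  b b b b b b b b b b b a a A A   (applied A -> a)
  Step 28: b b b b b b b b b b b a a A A  =>  b b b b b b b b b b b a a a A   (applied A -> a)
  Step 29: b b b b b b b b b b b a a a A  =>  b b b b b b b b b b b a a a A A   (applied A -> A A)
  Step 30: b b b b b b b b b b b a a a A A  =>  b b b b b b b b b b b a a a a A   (applied A -> a)
  Step 31: b b b b b b b b b b b a a a a A  =>  b b b b b b b b b b b a a a a A A   (applied A -> A A)
  Step 32: b b b b b b b b b b b a a a a A A  =>  b b b b b b b b b b b a a a a a A   (applied A -> a)
  Step 33: b b b b b b b b b b b a a a a a A  =>  b b b b b b b b b b b a a a a a A A   (applied A -> A A)
  Step 34: b b b b b b b b b b b a a a a a A A  =>  b b b b b b b b b b b a a a a a a A   (applied A -> a)
  Step 35: b b b b b b b b b b b a a a a a a A  =>  b b b b b b b b b b b a a a a a a a   (applied A -> a)
Final yield: b b b b b b b b b b b a a a a a a a
Total rewrite steps: 35

35


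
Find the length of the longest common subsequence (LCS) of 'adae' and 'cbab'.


DP table for LCS of 'adae' and 'cbab':
       c  b  a  b
    0  0  0  0  0
  a 0  0  0  1  1
  d 0  0  0  1  1
  a 0  0  0  1  1
  e 0  0  0  1  1
LCS: 'a'
LCS length = 1

1


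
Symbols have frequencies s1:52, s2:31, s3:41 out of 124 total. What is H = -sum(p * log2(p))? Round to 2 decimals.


Computing entropy H = -sum(p_i * log2(p_i)):
  s1: p = 52/124 = 0.4194, -p*log2(p) = 0.5258
  s2: p = 31/124 = 0.2500, -p*log2(p) = 0.5000
  s3: p = 41/124 = 0.3306, -p*log2(p) = 0.5279
H = sum of terms = 1.5537
Rounded to 2 decimals: 1.55

1.55


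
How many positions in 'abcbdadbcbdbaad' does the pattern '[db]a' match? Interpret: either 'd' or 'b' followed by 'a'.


Pattern: [db]a means either 'd' or 'b' followed by 'a'.
Scanning 'abcbdadbcbdbaad' position-by-position:
  Pos 0: window 'ab' -> no
  Pos 1: window 'bc' -> no
  Pos 2: window 'cb' -> no
  Pos 3: window 'bd' -> no
  Pos 4: window 'da' -> MATCH
  Pos 5: window 'ad' -> no
  Pos 6: window 'db' -> no
  Pos 7: window 'bc' -> no
  Pos 8: window 'cb' -> no
  Pos 9: window 'bd' -> no
  Pos 10: window 'db' -> no
  Pos 11: window 'ba' -> MATCH
  Pos 12: window 'aa' -> no
  Pos 13: window 'ad' -> no
  Pos 14: window 'd' -> no
Total matches: 2

2


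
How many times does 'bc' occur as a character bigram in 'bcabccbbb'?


Scanning 'bcabccbbb' for bigram 'bc':
  Position 0: 'bc' -> MATCH
  Position 1: 'ca' -> no
  Position 2: 'ab' -> no
  Position 3: 'bc' -> MATCH
  Position 4: 'cc' -> no
  Position 5: 'cb' -> no
  Position 6: 'bb' -> no
  Position 7: 'bb' -> no
Total matches: 2

2


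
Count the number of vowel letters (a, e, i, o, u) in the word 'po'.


Scanning each character of 'po':
  Position 1: 'p' -> consonant (running count: 0)
  Position 2: 'o' -> vowel (running count: 1)
Total vowels: 1

1


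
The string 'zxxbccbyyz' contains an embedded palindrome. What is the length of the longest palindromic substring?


Scanning 'zxxbccbyyz' for palindromic substrings.
Substring at positions 3-6: 'bccb'.
Check: reverse('bccb') = 'bccb' -> palindrome confirmed.
Neighbouring characters ('x' / 'y') break symmetry, so it cannot extend further.
No longer palindromic substring exists; longest length = 4

4


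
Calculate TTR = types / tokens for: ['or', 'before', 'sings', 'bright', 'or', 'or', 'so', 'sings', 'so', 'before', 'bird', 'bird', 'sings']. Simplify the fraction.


Tokens: 13
Unique types: ('before', 'bird', 'bright', 'or', 'sings', 'so') = 6
TTR = 6/13
Already in lowest terms.

6/13


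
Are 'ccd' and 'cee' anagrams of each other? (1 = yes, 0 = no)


Sort characters of 'ccd': 'ccd'
Sort characters of 'cee': 'cee'
Sorted forms differ -> they are NOT anagrams
Result: 0

0


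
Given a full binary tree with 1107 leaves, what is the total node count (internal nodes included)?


Leaf nodes (terminals): 1107
Internal nodes = n - 1 = 1107 - 1 = 1106
Total = leaves + internal = 1107 + 1106 = 2213

2213


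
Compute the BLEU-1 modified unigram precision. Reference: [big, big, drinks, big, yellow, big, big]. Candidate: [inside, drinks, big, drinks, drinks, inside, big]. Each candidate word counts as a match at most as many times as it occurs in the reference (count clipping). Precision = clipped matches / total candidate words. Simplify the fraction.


Reference word counts: {'big': 5, 'drinks': 1, 'yellow': 1}
Checking each candidate word (with clipping):
  'inside' -> not in reference -> no match (matches: 0)
  'drinks' -> in reference (ref count 1, used 1/1) -> match (matches: 1)
  'big' -> in reference (ref count 5, used 1/5) -> match (matches: 2)
  'drinks' -> ref count 1 already used up (1/1) -> clipped, no match (matches: 2)
  'drinks' -> ref count 1 already used up (1/1) -> clipped, no match (matches: 2)
  'inside' -> not in reference -> no match (matches: 2)
  'big' -> in reference (ref count 5, used 2/5) -> match (matches: 3)
Clipped matches: 3, Candidate length: 7
Precision = 3/7

3/7


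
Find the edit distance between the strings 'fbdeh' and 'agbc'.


Building DP table for s1='fbdeh' (len 5) and s2='agbc' (len 4):
       a  g  b  c
    0  1  2  3  4
  f 1  1  2  3  4
  b 2  2  2  2  3
  d 3  3  3  3  3
  e 4  4  4  4  4
  h 5  5  5  5  5
Edit distance = dp[5][4] = 5

5


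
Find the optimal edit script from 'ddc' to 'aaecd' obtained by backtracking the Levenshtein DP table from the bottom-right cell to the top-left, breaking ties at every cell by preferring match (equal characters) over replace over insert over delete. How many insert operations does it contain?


Edit distance = 4. Backtracking from cell (3, 5) with preference match > replace > insert > delete,
then listing the resulting alignment 'ddc' -> 'aaecd' left to right:
  Step 1: insert 'a' [insertion #1]
  Step 2: replace d->a
  Step 3: replace d->e
  Step 4: keep 'c'
  Step 5: insert 'd' [insertion #2]
Total insertions: 2

2


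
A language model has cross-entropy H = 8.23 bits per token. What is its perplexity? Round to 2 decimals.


Perplexity formula: PP = 2^H
H = 8.23
PP = 2^8.23
Decompose: 2^8.23 = 2^8 * 2^0.23
2^8 = 256, 2^0.23 ~ 1.1728349
PP ~ 256 * 1.1728349 = 300.2457344
Rounded to 2 decimals: 300.25

300.25


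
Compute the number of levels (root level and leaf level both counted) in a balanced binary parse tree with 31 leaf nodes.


In a balanced binary tree with n leaves the deepest leaf is ceil(log2(n)) edges below the root,
so counting node levels inclusive of root and leaves gives ceil(log2(n)) + 1 levels.
log2(31) = 4.9542
ceil(4.9542) = 5
levels = 5 + 1 = 6

6


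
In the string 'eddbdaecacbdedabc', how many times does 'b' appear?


Scanning 'eddbdaecacbdedabc' for 'b':
  Position 3: 'b' -> MATCH (count: 1)
  Position 10: 'b' -> MATCH (count: 2)
  Position 15: 'b' -> MATCH (count: 3)
Total occurrences of 'b': 3

3


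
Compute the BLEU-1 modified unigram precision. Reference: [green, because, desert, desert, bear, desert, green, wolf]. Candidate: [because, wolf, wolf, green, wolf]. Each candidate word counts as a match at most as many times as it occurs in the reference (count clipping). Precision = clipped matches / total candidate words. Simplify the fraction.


Reference word counts: {'bear': 1, 'because': 1, 'desert': 3, 'green': 2, 'wolf': 1}
Checking each candidate word (with clipping):
  'because' -> in reference (ref count 1, used 1/1) -> match (matches: 1)
  'wolf' -> in reference (ref count 1, used 1/1) -> match (matches: 2)
  'wolf' -> ref count 1 already used up (1/1) -> clipped, no match (matches: 2)
  'green' -> in reference (ref count 2, used 1/2) -> match (matches: 3)
  'wolf' -> ref count 1 already used up (1/1) -> clipped, no match (matches: 3)
Clipped matches: 3, Candidate length: 5
Precision = 3/5

3/5


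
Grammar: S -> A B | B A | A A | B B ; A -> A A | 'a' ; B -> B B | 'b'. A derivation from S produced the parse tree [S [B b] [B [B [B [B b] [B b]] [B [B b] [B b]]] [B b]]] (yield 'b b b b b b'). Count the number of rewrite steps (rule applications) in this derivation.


Every bracketed nonterminal node [X ...] in the tree is produced by exactly one rule application.
Reading the tree off as a leftmost derivation:
  Step 1: S  =>  B B   (applied S -> B B)
  Step 2: B B  =>  b B   (applied B -> b)
  Step 3: b B  =>  b B B   (applied B -> B B)
  Step 4: b B B  =>  b B B B   (applied B -> B B)
  Step 5: b B B B  =>  b B B B B   (applied B -> B B)
  Step 6: b B B B B  =>  b b B B B   (applied B -> b)
  Step 7: b b B B B  =>  b b b B B   (applied B -> b)
  Step 8: b b b B B  =>  b b b B B B   (applied B -> B B)
  Step 9: b b b B B B  =>  b b b b B B   (applied B -> b)
  Step 10: b b b b B B  =>  b b b b b B   (applied B -> b)
  Step 11: b b b b b B  =>  b b b b b b   (applied B -> b)
Final yield: b b b b b b
Total rewrite steps: 11

11


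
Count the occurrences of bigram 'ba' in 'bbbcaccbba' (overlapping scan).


Scanning 'bbbcaccbba' for bigram 'ba':
  Position 0: 'bb' -> no
  Position 1: 'bb' -> no
  Position 2: 'bc' -> no
  Position 3: 'ca' -> no
  Position 4: 'ac' -> no
  Position 5: 'cc' -> no
  Position 6: 'cb' -> no
  Position 7: 'bb' -> no
  Position 8: 'ba' -> MATCH
Total matches: 1

1


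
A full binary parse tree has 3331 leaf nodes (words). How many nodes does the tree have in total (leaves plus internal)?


Leaf nodes (terminals): 3331
Internal nodes = n - 1 = 3331 - 1 = 3330
Total = leaves + internal = 3331 + 3330 = 6661

6661


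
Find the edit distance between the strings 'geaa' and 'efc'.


Building DP table for s1='geaa' (len 4) and s2='efc' (len 3):
       e  f  c
    0  1  2  3
  g 1  1  2  3
  e 2  1  2  3
  a 3  2  2  3
  a 4  3  3  3
Edit distance = dp[4][3] = 3

3


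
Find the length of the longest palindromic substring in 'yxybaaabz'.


Scanning 'yxybaaabz' for palindromic substrings.
Substring at positions 3-7: 'baaab'.
Check: reverse('baaab') = 'baaab' -> palindrome confirmed.
Neighbouring characters ('y' / 'z') break symmetry, so it cannot extend further.
No longer palindromic substring exists; longest length = 5

5


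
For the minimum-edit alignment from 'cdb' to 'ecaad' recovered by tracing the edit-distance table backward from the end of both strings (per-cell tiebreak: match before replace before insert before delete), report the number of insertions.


Edit distance = 4. Backtracking from cell (3, 5) with preference match > replace > insert > delete,
then listing the resulting alignment 'cdb' -> 'ecaad' left to right:
  Step 1: insert 'e' [insertion #1]
  Step 2: keep 'c'
  Step 3: insert 'a' [insertion #2]
  Step 4: replace d->a
  Step 5: replace b->d
Total insertions: 2

2


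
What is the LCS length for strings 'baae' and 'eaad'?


DP table for LCS of 'baae' and 'eaad':
       e  a  a  d
    0  0  0  0  0
  b 0  0  0  0  0
  a 0  0  1  1  1
  a 0  0  1  2  2
  e 0  1  1  2  2
LCS: 'aa'
LCS length = 2

2


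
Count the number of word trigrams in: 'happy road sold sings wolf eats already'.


Word trigrams from [7] words:
  Trigram 1: (happy road sold)
  Trigram 2: (road sold sings)
  Trigram 3: (sold sings wolf)
  Trigram 4: (sings wolf eats)
  Trigram 5: (wolf eats already)
Total word trigrams: 7 - 2 = 5

5


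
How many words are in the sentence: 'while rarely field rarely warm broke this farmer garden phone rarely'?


Counting words by splitting on spaces:
  Word 1: 'while'
  Word 2: 'rarely'
  Word 3: 'field'
  Word 4: 'rarely'
  Word 5: 'warm'
  Word 6: 'broke'
  Word 7: 'this'
  Word 8: 'farmer'
  Word 9: 'garden'
  Word 10: 'phone'
  Word 11: 'rarely'
Total words: 11

11


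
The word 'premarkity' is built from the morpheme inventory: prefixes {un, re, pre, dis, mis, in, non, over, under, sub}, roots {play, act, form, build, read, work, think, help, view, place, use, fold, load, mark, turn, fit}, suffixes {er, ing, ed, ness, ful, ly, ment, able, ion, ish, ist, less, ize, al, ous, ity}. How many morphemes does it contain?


Segmenting 'premarkity' against the inventory:
  'pre' -> prefix (morpheme 1)
  'mark' -> root (morpheme 2)
  'ity' -> suffix (morpheme 3)
Total morphemes: 3

3


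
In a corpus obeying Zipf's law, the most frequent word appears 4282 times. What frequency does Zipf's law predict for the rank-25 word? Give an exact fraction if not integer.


Zipf's law: freq(rank) = f1 / rank
f1 = 4282, rank = 25
freq = 4282 / 25
GCD(4282, 25) = 1
Simplified: 4282/25

4282/25


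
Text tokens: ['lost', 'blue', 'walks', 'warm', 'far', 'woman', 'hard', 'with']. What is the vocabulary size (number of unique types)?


Listing all tokens and tracking unique types:
  Token 1: 'lost' -> NEW (unique so far: 1)
  Token 2: 'blue' -> NEW (unique so far: 2)
  Token 3: 'walks' -> NEW (unique so far: 3)
  Token 4: 'warm' -> NEW (unique so far: 4)
  Token 5: 'far' -> NEW (unique so far: 5)
  Token 6: 'woman' -> NEW (unique so far: 6)
  Token 7: 'hard' -> NEW (unique so far: 7)
  Token 8: 'with' -> NEW (unique so far: 8)
Unique types: ('blue', 'far', 'hard', 'lost', 'walks', 'warm', 'with', 'woman')
Vocabulary size: 8

8


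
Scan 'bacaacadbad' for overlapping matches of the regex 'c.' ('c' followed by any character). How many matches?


Pattern: c. means 'c' followed by any character.
Scanning 'bacaacadbad' position-by-position:
  Pos 0: window 'ba' -> no
  Pos 1: window 'ac' -> no
  Pos 2: window 'ca' -> MATCH
  Pos 3: window 'aa' -> no
  Pos 4: window 'ac' -> no
  Pos 5: window 'ca' -> MATCH
  Pos 6: window 'ad' -> no
  Pos 7: window 'db' -> no
  Pos 8: window 'ba' -> no
  Pos 9: window 'ad' -> no
  Pos 10: window 'd' -> no
Total matches: 2

2


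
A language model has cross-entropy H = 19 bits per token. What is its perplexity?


Perplexity formula: PP = 2^H
H = 19
PP = 2^19
PP = 2^19 = 524288

524288


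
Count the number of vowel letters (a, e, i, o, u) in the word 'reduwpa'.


Scanning each character of 'reduwpa':
  Position 1: 'r' -> consonant (running count: 0)
  Position 2: 'e' -> vowel (running count: 1)
  Position 3: 'd' -> consonant (running count: 1)
  Position 4: 'u' -> vowel (running count: 2)
  Position 5: 'w' -> consonant (running count: 2)
  Position 6: 'p' -> consonant (running count: 2)
  Position 7: 'a' -> vowel (running count: 3)
Total vowels: 3

3


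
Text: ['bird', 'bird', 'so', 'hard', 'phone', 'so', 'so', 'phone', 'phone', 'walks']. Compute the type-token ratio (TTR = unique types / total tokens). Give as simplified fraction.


Tokens: 10
Unique types: ('bird', 'hard', 'phone', 'so', 'walks') = 5
TTR = 5/10
Simplify: divide both by 5 -> 1/2
TTR = 1/2

1/2


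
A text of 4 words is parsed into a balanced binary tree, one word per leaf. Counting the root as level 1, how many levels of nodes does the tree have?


In a balanced binary tree with n leaves the deepest leaf is ceil(log2(n)) edges below the root,
so counting node levels inclusive of root and leaves gives ceil(log2(n)) + 1 levels.
log2(4) = 2.0000
ceil(2.0000) = 2
levels = 2 + 1 = 3

3


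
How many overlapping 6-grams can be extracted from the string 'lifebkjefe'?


String 'lifebkjefe' has length L = 10.
Number of overlapping n-grams = L - n + 1
Substituting: 10 - 6 + 1 = 5

5


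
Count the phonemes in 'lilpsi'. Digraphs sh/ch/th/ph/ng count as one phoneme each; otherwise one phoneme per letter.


Parsing 'lilpsi' greedily, digraphs first:
  'l' -> consonant phoneme (phonemes so far: 1)
  'i' -> vowel phoneme (phonemes so far: 2)
  'l' -> consonant phoneme (phonemes so far: 3)
  'p' -> consonant phoneme (phonemes so far: 4)
  's' -> consonant phoneme (phonemes so far: 5)
  'i' -> vowel phoneme (phonemes so far: 6)
Total phonemes: 6

6


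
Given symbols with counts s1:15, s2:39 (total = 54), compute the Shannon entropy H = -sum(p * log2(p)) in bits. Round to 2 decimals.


Computing entropy H = -sum(p_i * log2(p_i)):
  s1: p = 15/54 = 0.2778, -p*log2(p) = 0.5133
  s2: p = 39/54 = 0.7222, -p*log2(p) = 0.3391
H = sum of terms = 0.8524
Rounded to 2 decimals: 0.85

0.85


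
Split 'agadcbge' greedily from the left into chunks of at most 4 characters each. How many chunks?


'agadcbge' has 8 characters.
Chunking with max size 4:
  Chunk 1: 'agad' (positions 0-3)
  Chunk 2: 'cbge' (positions 4-7)
Total chunks: ceil(8 / 4) = 2

2


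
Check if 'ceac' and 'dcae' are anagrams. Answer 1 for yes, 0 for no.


Sort characters of 'ceac': 'acce'
Sort characters of 'dcae': 'acde'
Sorted forms differ -> they are NOT anagrams
Result: 0

0


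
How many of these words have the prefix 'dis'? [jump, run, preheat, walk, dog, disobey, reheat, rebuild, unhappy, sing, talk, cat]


Checking each word for prefix 'dis':
  'jump' -> no (count: 0)
  'run' -> no (count: 0)
  'preheat' -> no (count: 0)
  'walk' -> no (count: 0)
  'dog' -> no (count: 0)
  'disobey' -> YES, starts with 'dis' (count: 1)
  'reheat' -> no (count: 1)
  'rebuild' -> no (count: 1)
  'unhappy' -> no (count: 1)
  'sing' -> no (count: 1)
  'talk' -> no (count: 1)
  'cat' -> no (count: 1)
Total with prefix 'dis': 1

1


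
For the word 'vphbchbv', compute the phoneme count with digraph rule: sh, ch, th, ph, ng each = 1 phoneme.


Parsing 'vphbchbv' greedily, digraphs first:
  'v' -> consonant phoneme (phonemes so far: 1)
  'ph' -> digraph (1 consonant phoneme) (phonemes so far: 2)
  'b' -> consonant phoneme (phonemes so far: 3)
  'ch' -> digraph (1 consonant phoneme) (phonemes so far: 4)
  'b' -> consonant phoneme (phonemes so far: 5)
  'v' -> consonant phoneme (phonemes so far: 6)
Total phonemes: 6

6


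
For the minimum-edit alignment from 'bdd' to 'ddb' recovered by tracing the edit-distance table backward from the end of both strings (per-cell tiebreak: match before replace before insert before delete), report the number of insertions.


Edit distance = 2. Backtracking from cell (3, 3) with preference match > replace > insert > delete,
then listing the resulting alignment 'bdd' -> 'ddb' left to right:
  Step 1: replace b->d
  Step 2: keep 'd'
  Step 3: replace d->b
Total insertions: 0

0


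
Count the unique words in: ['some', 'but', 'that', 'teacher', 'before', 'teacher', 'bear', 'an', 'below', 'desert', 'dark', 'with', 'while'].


Listing all tokens and tracking unique types:
  Token 1: 'some' -> NEW (unique so far: 1)
  Token 2: 'but' -> NEW (unique so far: 2)
  Token 3: 'that' -> NEW (unique so far: 3)
  Token 4: 'teacher' -> NEW (unique so far: 4)
  Token 5: 'before' -> NEW (unique so far: 5)
  Token 6: 'teacher' -> duplicate (unique so far: 5)
  Token 7: 'bear' -> NEW (unique so far: 6)
  Token 8: 'an' -> NEW (unique so far: 7)
  Token 9: 'below' -> NEW (unique so far: 8)
  Token 10: 'desert' -> NEW (unique so far: 9)
  Token 11: 'dark' -> NEW (unique so far: 10)
  Token 12: 'with' -> NEW (unique so far: 11)
  Token 13: 'while' -> NEW (unique so far: 12)
Unique types: ('an', 'bear', 'before', 'below', 'but', 'dark', 'desert', 'some', 'teacher', 'that', 'while', 'with')
Vocabulary size: 12

12


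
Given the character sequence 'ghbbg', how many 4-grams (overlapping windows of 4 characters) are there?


String 'ghbbg' has length L = 5.
Number of overlapping n-grams = L - n + 1
Substituting: 5 - 4 + 1 = 2

2


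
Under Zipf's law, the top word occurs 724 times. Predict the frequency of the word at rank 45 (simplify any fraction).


Zipf's law: freq(rank) = f1 / rank
f1 = 724, rank = 45
freq = 724 / 45
GCD(724, 45) = 1
Simplified: 724/45

724/45


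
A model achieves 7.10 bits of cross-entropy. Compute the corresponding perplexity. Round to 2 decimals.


Perplexity formula: PP = 2^H
H = 7.10
PP = 2^7.10
Decompose: 2^7.10 = 2^7 * 2^0.10
2^7 = 128, 2^0.10 ~ 1.0717735
PP ~ 128 * 1.0717735 = 137.1870080
Rounded to 2 decimals: 137.19

137.19


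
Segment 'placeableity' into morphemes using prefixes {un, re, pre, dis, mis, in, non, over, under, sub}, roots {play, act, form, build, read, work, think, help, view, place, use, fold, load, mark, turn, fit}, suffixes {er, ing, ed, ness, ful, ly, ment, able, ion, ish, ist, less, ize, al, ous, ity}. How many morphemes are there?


Segmenting 'placeableity' against the inventory:
  'place' -> root (morpheme 1)
  'able' -> suffix (morpheme 2)
  'ity' -> suffix (morpheme 3)
Total morphemes: 3

3


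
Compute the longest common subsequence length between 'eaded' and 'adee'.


DP table for LCS of 'eaded' and 'adee':
       a  d  e  e
    0  0  0  0  0
  e 0  0  0  1  1
  a 0  1  1  1  1
  d 0  1  2  2  2
  e 0  1  2  3  3
  d 0  1  2  3  3
LCS: 'ade'
LCS length = 3

3


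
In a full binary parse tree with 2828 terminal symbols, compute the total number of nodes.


Leaf nodes (terminals): 2828
Internal nodes = n - 1 = 2828 - 1 = 2827
Total = leaves + internal = 2828 + 2827 = 5655

5655


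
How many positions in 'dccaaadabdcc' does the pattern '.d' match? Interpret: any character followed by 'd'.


Pattern: .d means any character followed by 'd'.
Scanning 'dccaaadabdcc' position-by-position:
  Pos 0: window 'dc' -> no
  Pos 1: window 'cc' -> no
  Pos 2: window 'ca' -> no
  Pos 3: window 'aa' -> no
  Pos 4: window 'aa' -> no
  Pos 5: window 'ad' -> MATCH
  Pos 6: window 'da' -> no
  Pos 7: window 'ab' -> no
  Pos 8: window 'bd' -> MATCH
  Pos 9: window 'dc' -> no
  Pos 10: window 'cc' -> no
  Pos 11: window 'c' -> no
Total matches: 2

2
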